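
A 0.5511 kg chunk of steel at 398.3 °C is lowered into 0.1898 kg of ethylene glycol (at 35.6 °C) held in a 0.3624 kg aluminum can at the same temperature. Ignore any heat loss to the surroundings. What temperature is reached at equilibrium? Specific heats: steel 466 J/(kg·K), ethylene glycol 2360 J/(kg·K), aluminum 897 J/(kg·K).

Setting the total heat transfer to zero:
0.5511·466·(T − 398.3) + 0.1898·2360·(T − 35.6) + 0.3624·897·(T − 35.6) = 0
256.81(T − 398.3) + 447.93(T − 35.6) + 325.07(T − 35.6) = 0
1029.8 T = 129807
T ≈ 126.05 °C

T_f ≈ 126.0 °C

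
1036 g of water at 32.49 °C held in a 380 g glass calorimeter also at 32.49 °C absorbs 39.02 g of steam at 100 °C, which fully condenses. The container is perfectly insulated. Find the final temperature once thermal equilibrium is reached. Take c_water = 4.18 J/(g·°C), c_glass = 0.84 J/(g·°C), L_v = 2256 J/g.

Setting the total heat transfer to zero:
condense steam: −39.02·2256 = −88029
  condensed water 100 °C→T: 163.1(T − 100)
  original water: 4330.5(T − 32.49)
  glass cup: 380·0.84·(T − 32.49) = 319.2(T − 32.49)
4812.8 T = 88029 + 16310 + 151068 = 255408
T ≈ 53.07 °C (< 100 °C, so full condensation is consistent).

T_f ≈ 53.1 °C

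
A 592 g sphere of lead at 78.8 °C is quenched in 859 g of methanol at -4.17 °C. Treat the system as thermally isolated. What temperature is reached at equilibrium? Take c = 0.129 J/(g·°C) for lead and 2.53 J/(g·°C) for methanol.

T_f ≈ -1.4 °C

Let T be the final temperature. ΣQ_i = 0:
592·0.129·(T − 78.8) + 859·2.53·(T − (-4.17)) = 0
76.37(T − 78.8) + 2173.3(T − (-4.17)) = 0
2249.6 T = -3044.7
T = -3044.7 / 2249.6 = -1.35 °C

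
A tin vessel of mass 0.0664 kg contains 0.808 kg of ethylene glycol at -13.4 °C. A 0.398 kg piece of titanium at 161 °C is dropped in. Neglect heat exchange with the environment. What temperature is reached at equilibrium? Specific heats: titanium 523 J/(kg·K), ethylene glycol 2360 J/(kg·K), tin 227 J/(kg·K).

Conservation of energy gives ΣQ = 0:
0.398·523·(T − 161) + 0.808·2360·(T − (-13.4)) + 0.0664·227·(T − (-13.4)) = 0
208.15(T − 161) + 1906.9(T − (-13.4)) + 15.07(T − (-13.4)) = 0
2130.1 T = 7758.6
T = 7758.6 / 2130.1 = 3.64 °C

T_f ≈ 3.6 °C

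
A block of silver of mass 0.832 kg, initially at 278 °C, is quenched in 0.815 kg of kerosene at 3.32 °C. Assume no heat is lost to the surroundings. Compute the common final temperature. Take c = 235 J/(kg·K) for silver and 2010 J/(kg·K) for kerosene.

T_f ≈ 32.6 °C

Energy conservation, ΣQ = 0:
0.832·235·(T − 278) + 0.815·2010·(T − 3.32) = 0
195.52(T − 278) + 1638.1(T − 3.32) = 0
(195.52 + 1638.1) T = 195.52·278 + 1638.1·3.32
T ≈ 32.61 °C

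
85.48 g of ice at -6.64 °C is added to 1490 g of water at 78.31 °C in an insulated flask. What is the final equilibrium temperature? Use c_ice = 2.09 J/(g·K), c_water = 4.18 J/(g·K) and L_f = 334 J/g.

Energy balance with sensible and latent terms:
warm ice to 0 °C: 85.48·2.09·(0 − (-6.64)) = 1186.3
  latent heat to melt: 85.48·334 = 28550
  warm the meltwater: 357.31 T
  water: 6228.2(T − 78.31)
6585.5 T = 487730 − 29737 = 457994
T ≈ 69.55 °C. Since T > 0 °C, the all-ice-melts assumption holds.

T_f ≈ 69.5 °C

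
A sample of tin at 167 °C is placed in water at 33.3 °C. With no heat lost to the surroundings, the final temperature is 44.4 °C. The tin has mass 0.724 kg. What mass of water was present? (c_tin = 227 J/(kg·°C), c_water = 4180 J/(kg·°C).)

m ≈ 0.434 kg

|Q_tin| = |Q_water|:
0.724·227·(167 − 44.4) = m·4180·(44.4 − 33.3)
46398 m = 20149  ⇒  m ≈ 0.4343 kg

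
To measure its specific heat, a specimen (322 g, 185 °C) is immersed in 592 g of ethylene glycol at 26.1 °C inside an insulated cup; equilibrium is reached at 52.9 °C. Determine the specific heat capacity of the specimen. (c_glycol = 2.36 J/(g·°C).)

c ≈ 0.88 J/(g·°C)

Energy conservation, ΣQ = 0:
322×c×(52.9 − 185) + 592×2.36×(52.9 − 26.1) = 0
-42536 c = -37443
c = -37443/-42536 ≈ 0.8803 J/(g·°C)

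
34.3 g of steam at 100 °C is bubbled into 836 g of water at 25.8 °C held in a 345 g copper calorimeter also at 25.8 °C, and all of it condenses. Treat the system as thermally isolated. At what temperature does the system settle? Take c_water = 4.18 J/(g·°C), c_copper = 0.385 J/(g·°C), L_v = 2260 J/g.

Setting the total heat transfer to zero:
condense steam: −34.3·2260 = −77518
  condensate cools 100→T: 34.3·4.18·(T − 100) = 143.37(T − 100)
  water warms: 836·4.18·(T − 25.8) = 3494.5(T − 25.8)
  copper cup: 345·0.385·(T − 25.8) = 132.83(T − 25.8)
3770.7 T = 77518 + 14337 + 93584 = 185440
T ≈ 49.18 °C (< 100 °C, so full condensation is consistent).

T_f ≈ 49.2 °C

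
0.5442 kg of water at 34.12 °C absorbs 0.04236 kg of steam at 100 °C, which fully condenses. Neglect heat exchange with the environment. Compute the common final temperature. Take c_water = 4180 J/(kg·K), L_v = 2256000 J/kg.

Conservation of energy gives ΣQ = 0:
condense steam: −0.04236·2256000 = −95564; condensed water 100 °C→T: 177.06(T − 100); original water: 2274.8(T − 34.12)
2451.8 T = 95564 + 17706 + 77615 = 190885
T ≈ 77.85 °C (< 100 °C, so full condensation is consistent).

T_f ≈ 77.9 °C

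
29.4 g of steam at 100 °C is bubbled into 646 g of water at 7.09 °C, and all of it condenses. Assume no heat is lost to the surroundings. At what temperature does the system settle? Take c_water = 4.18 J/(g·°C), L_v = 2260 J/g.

T_f ≈ 34.7 °C

Heat gained plus heat lost sum to zero:
latent heat released on condensation: 29.4·2260 = 66444; condensate cools 100→T: 29.4·4.18·(T − 100) = 122.89(T − 100); original water: 2700.3(T − 7.09)
2823.2 T = 66444 + 12289 + 19145 = 97878
T ≈ 34.67 °C — below 100 °C, confirming all the steam condensed.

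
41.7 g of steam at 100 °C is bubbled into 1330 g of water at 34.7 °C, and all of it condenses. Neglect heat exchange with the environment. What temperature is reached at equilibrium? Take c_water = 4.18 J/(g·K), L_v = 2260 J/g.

T_f ≈ 53.1 °C

Sum of m c ΔT and latent-heat terms is zero:
condense steam: −41.7×2260 = −94242
  condensed water 100 °C→T: 174.31(T − 100)
  original water: 5559.4(T − 34.7)
5733.7 T = 94242 + 17431 + 192911 = 304584
T ≈ 53.12 °C, under the boiling point, so the assumption holds.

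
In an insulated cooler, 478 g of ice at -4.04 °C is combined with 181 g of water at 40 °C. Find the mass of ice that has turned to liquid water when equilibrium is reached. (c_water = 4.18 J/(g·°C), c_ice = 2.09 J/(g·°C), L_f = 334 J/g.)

m_melted ≈ 78.5 g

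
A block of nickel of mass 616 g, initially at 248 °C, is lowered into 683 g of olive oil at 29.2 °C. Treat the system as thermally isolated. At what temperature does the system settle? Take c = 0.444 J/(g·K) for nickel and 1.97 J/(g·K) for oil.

T_f = Σ m_i c_i T_i / Σ m_i c_i:
T_f = (273.5×248 + 1345.5×29.2) / (273.5 + 1345.5)
    = 107118 / 1619 ≈ 66.16 °C

T_f ≈ 66.2 °C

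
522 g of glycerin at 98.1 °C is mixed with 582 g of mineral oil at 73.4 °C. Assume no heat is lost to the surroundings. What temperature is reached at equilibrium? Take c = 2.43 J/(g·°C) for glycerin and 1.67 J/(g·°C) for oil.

T_f ≈ 87.4 °C

Energy conservation, ΣQ = 0:
522*2.43*(T − 98.1) + 582*1.67*(T − 73.4) = 0
1268.5(T − 98.1) + 971.94(T − 73.4) = 0
(1268.5 + 971.94) T = 1268.5*98.1 + 971.94*73.4
T ≈ 87.38 °C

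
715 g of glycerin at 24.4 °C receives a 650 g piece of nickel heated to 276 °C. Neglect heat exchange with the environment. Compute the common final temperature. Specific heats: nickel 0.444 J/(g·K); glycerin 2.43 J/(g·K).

With ΣQ=0 the equilibrium temperature is the m·c-weighted mean:
T_f = (288.6×276 + 1737.5×24.4) / (288.6 + 1737.5)
    = 122047 / 2026.1 ≈ 60.24 °C

T_f ≈ 60.2 °C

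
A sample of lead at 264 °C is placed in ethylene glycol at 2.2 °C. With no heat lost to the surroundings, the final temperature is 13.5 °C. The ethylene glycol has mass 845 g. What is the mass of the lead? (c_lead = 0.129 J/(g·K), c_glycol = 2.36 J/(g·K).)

m ≈ 697 g

Heat lost by the lead = heat gained by the glycol:
m×0.129×(264 − 13.5) = 845×2.36×(13.5 − 2.2)
32.31 m = 22534  ⇒  m ≈ 697.3 g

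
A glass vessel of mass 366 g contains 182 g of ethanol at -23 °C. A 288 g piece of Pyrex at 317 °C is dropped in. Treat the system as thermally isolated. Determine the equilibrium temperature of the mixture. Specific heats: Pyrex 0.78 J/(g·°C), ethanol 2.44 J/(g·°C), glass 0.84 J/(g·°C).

Conservation of energy gives ΣQ = 0:
288×0.78×(T − 317) + 182×2.44×(T − (-23)) + 366×0.84×(T − (-23)) = 0
224.64(T − 317) + 444.08(T − (-23)) + 307.44(T − (-23)) = 0
(224.64 + 444.08 + 307.44) T = 224.64×317 + 444.08×(-23) + 307.44×(-23)
T = 53926 / 976.16 = 55.2 °C

T_f ≈ 55.2 °C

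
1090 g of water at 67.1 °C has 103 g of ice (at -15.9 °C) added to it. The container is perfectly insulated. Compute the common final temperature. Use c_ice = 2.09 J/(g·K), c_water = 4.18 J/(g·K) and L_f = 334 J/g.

Setting the total heat transfer to zero:
warm ice to 0 °C: 103·2.09·(0 − (-15.9)) = 3422.8; latent heat to melt: 103·334 = 34402; warm the meltwater: 430.54 T; water cools: 1090·4.18·(T − 67.1) = 4556.2(T − 67.1)
4986.7 T = 305721 − 37825 = 267896
T ≈ 53.72 °C — above 0 °C, consistent with complete melting.

T_f ≈ 53.7 °C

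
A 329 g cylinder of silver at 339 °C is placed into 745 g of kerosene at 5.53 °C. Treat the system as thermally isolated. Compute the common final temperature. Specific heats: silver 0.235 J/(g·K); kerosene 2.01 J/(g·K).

Let T be the final temperature. ΣQ_i = 0:
329*0.235*(T − 339) + 745*2.01*(T − 5.53) = 0
1574.8 T = 34491
T = 34491/1574.8 ≈ 21.90 °C

T_f ≈ 21.9 °C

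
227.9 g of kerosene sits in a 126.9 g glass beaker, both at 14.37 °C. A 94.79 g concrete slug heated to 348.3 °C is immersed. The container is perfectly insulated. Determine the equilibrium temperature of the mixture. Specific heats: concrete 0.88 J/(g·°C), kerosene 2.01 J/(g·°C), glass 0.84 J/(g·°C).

T_f ≈ 57.3 °C

Net heat exchanged in the isolated system is zero:
94.79×0.88×(T − 348.3) + 227.9×2.01×(T − 14.37) + 126.9×0.84×(T − 14.37) = 0
83.42(T − 348.3) + 458.08(T − 14.37) + 106.6(T − 14.37) = 0
(83.42 + 458.08 + 106.6) T = 83.42×348.3 + 458.08×14.37 + 106.6×14.37
T = 37168 / 648.09 = 57.3 °C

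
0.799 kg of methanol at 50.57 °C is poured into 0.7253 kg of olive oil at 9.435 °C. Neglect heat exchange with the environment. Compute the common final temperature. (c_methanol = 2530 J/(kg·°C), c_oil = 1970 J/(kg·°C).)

T_f ≈ 33.5 °C

Net heat exchanged in the isolated system is zero:
0.799·2530·(T − 50.57) + 0.7253·1970·(T − 9.435) = 0
2021.5(T − 50.57) + 1428.8(T − 9.435) = 0
(2021.5 + 1428.8) T = 2021.5·50.57 + 1428.8·9.435
T = 115707/3450.3 ≈ 33.54 °C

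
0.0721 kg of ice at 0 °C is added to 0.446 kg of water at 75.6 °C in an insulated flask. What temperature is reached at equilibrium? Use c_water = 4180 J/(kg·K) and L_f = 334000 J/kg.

Setting the total heat transfer to zero:
latent heat to melt: 0.0721×334000 = 24081; meltwater 0→T: 0.0721×4180×T = 301.38 T; water: 1864.3(T − 75.6)
2165.7 T = 140940 − 24081 = 116858
T ≈ 53.96 °C. Since T > 0 °C, the all-ice-melts assumption holds.

T_f ≈ 54.0 °C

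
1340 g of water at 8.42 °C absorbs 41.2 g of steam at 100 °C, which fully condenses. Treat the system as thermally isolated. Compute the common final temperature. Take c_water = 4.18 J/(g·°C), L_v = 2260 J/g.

Net heat exchanged in the isolated system is zero:
steam→water at 100 °C releases m L_v = 41.2·2260 = 93112; condensate cools 100→T: 41.2·4.18·(T − 100) = 172.22(T − 100); water warms: 1340·4.18·(T − 8.42) = 5601.2(T − 8.42)
5773.4 T = 93112 + 17222 + 47162 = 157496
T ≈ 27.28 °C, under the boiling point, so the assumption holds.

T_f ≈ 27.3 °C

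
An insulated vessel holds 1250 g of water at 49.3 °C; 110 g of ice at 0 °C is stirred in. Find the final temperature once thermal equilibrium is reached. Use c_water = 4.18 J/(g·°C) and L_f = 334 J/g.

T_f ≈ 38.8 °C

Energy balance with sensible and latent terms:
latent heat to melt: 110·334 = 36740
  meltwater 0→T: 110·4.18·T = 459.8 T
  water: 5225(T − 49.3)
5684.8 T = 257592 − 36740 = 220852
T ≈ 38.85 °C (positive, so assuming full melt was valid).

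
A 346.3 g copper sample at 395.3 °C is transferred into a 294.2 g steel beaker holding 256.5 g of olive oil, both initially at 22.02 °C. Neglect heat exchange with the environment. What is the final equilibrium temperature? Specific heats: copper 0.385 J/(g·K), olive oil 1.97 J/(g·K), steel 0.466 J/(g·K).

T_f ≈ 86.2 °C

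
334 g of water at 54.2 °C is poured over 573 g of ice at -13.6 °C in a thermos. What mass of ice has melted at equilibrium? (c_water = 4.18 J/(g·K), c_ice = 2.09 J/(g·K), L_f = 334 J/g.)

m_melted ≈ 178 g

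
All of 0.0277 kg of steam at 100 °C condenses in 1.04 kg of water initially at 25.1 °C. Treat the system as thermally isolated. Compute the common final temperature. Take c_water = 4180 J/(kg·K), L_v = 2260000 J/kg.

Sum of m c ΔT and latent-heat terms is zero:
latent heat released on condensation: 0.0277×2260000 = 62602
  condensate cools 100→T: 0.0277×4180×(T − 100) = 115.79(T − 100)
  original water: 4347.2(T − 25.1)
4463 T = 62602 + 11579 + 109115 = 183295
T ≈ 41.07 °C, under the boiling point, so the assumption holds.

T_f ≈ 41.1 °C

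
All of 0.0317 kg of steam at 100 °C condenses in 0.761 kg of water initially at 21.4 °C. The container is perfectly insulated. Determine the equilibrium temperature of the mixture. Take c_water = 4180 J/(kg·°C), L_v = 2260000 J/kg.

Sum of m c ΔT and latent-heat terms is zero:
latent heat released on condensation: 0.0317×2260000 = 71642
  condensate cools 100→T: 0.0317×4180×(T − 100) = 132.51(T − 100)
  water warms: 0.761×4180×(T − 21.4) = 3181(T − 21.4)
3313.5 T = 71642 + 13251 + 68073 = 152966
T ≈ 46.16 °C — below 100 °C, confirming all the steam condensed.

T_f ≈ 46.2 °C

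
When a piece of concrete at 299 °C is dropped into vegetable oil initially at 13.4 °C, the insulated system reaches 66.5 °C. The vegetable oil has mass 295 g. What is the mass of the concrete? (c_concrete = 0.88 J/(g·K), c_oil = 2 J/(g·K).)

Heat gained plus heat lost sum to zero:
m×0.88×(66.5 − 299) + 295×2×(66.5 − 13.4) = 0
-204.6 m = -31329
m = -31329/-204.6 ≈ 153.1 g

m ≈ 153 g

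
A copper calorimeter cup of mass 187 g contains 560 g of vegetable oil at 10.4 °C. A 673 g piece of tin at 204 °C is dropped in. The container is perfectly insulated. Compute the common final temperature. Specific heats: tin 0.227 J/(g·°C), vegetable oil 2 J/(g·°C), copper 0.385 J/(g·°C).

T_f ≈ 32.4 °C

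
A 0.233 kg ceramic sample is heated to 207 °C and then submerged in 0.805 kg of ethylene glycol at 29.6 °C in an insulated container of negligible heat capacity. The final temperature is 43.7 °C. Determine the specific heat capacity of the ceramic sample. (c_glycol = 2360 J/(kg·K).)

m_s c (T_s − T_f) = m_glycol c_glycol (T_f − T_0):
0.233×c×(207 − 43.7) = 0.805×2360×(43.7 − 29.6)
38.05 c = 26787  ⇒  c ≈ 704 J/(kg·K)

c ≈ 704 J/(kg·K)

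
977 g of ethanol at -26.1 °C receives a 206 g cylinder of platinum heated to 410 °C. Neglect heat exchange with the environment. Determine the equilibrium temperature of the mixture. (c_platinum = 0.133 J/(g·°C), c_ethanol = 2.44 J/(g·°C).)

T_f is the heat-capacity-weighted average of the initial temperatures:
T_f = (27.4×410 + 2383.9×(-26.1)) / (27.4 + 2383.9)
    = -50986 / 2411.3 ≈ -21.14 °C

T_f ≈ -21.1 °C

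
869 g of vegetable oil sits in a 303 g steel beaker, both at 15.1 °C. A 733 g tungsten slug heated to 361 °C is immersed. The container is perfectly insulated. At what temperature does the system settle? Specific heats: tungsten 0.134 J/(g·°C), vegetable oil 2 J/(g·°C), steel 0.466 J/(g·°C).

Setting the total heat transfer to zero:
733×0.134×(T − 361) + 869×2×(T − 15.1) + 303×0.466×(T − 15.1) = 0
1977.4 T = 63834
T = 63834/1977.4 ≈ 32.28 °C

T_f ≈ 32.3 °C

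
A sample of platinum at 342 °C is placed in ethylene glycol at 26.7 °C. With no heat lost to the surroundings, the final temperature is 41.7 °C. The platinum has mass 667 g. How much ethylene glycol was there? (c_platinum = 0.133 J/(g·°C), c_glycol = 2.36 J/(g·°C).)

m ≈ 753 g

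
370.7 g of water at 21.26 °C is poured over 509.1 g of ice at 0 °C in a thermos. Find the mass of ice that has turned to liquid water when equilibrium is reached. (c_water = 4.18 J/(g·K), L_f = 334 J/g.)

m_melted ≈ 98.6 g

Heat available from the water dropping to 0 °C: 370.7·4.18·21.26 = 32943 J.
Melting all 509.1 g of ice would need 509.1·334 = 170039 J.
32943 J < 170039 J, so only part of the ice melts and the system sits at 0 °C.
m_melted·334 = 32943  ⇒  m_melted ≈ 98.63 g.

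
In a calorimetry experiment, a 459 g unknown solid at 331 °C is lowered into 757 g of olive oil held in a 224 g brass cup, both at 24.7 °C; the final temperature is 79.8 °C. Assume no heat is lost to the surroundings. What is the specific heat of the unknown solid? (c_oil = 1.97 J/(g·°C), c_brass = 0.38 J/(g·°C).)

c ≈ 0.753 J/(g·°C)

Setting the total heat transfer to zero:
459·c·(79.8 − 331) + 757·1.97·(79.8 − 24.7) + 224·0.38·(79.8 − 24.7) = 0
-115301 c = -86860
c = -86860/-115301 ≈ 0.7533 J/(g·°C)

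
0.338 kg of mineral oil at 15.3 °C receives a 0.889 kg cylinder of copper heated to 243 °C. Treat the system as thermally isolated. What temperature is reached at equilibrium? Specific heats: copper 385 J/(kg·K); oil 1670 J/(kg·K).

Taking heat into each body as positive, Σ m c ΔT = 0:
0.889·385·(T − 243) + 0.338·1670·(T − 15.3) = 0
342.26(T − 243) + 564.46(T − 15.3) = 0
906.73 T = 91807
T = 91807 / 906.73 = 101 °C

T_f ≈ 101.3 °C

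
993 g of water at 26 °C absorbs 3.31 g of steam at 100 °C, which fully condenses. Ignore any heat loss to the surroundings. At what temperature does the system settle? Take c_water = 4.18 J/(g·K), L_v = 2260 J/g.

Net heat exchanged in the isolated system is zero:
latent heat released on condensation: 3.31·2260 = 7480.6; condensed water 100 °C→T: 13.84(T − 100); water warms: 993·4.18·(T − 26) = 4150.7(T − 26)
4164.6 T = 7480.6 + 1383.6 + 107919 = 116783
T ≈ 28.04 °C — below 100 °C, confirming all the steam condensed.

T_f ≈ 28.0 °C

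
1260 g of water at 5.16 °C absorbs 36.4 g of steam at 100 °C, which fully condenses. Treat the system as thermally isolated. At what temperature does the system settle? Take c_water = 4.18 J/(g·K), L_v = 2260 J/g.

T_f ≈ 23.0 °C

Energy conservation, ΣQ = 0:
latent heat released on condensation: 36.4×2260 = 82264
  condensed water 100 °C→T: 152.15(T − 100)
  original water: 5266.8(T − 5.16)
5419 T = 82264 + 15215 + 27177 = 124656
T ≈ 23.00 °C — below 100 °C, confirming all the steam condensed.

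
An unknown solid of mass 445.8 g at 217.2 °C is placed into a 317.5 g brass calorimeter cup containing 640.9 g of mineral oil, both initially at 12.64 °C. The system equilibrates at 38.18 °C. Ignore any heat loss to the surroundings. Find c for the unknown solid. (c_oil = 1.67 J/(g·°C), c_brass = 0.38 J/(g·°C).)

Energy conservation, ΣQ = 0:
445.8·c·(38.18 − 217.2) + 640.9·1.67·(38.18 − 12.64) + 317.5·0.38·(38.18 − 12.64) = 0
-79807 c = -30417
c = -30417/-79807 ≈ 0.3811 J/(g·°C)

c ≈ 0.381 J/(g·°C)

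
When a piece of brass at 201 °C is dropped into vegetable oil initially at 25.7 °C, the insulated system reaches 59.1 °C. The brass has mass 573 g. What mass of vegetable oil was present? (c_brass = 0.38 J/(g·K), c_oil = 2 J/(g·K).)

Heat gained plus heat lost sum to zero:
573×0.38×(59.1 − 201) + m×2×(59.1 − 25.7) = 0
66.8 m = 30897
m = 30897/66.8 ≈ 462.5 g

m ≈ 463 g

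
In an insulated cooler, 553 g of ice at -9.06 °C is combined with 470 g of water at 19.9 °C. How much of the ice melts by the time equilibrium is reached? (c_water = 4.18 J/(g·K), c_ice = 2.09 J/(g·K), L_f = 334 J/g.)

Water can give up m c ΔT = 470·4.18·19.9 = 39096 J before reaching 0 °C.
Of that, 553·2.09·9.06 = 10471 J goes to bring the ice to 0 °C, leaving 28624 J.
Melting all 553 g of ice would need 553·334 = 184702 J.
That's not enough to melt it all — equilibrium is at 0 °C with ice remaining.
Mass melted = 28624/334 ≈ 85.7 g.

m_melted ≈ 85.7 g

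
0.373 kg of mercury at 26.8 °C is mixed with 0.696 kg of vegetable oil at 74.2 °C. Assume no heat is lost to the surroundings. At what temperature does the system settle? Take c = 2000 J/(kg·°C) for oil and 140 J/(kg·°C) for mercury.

T_f ≈ 72.5 °C

Heat gained plus heat lost sum to zero:
0.696·2000·(T − 74.2) + 0.373·140·(T − 26.8) = 0
1392(T − 74.2) + 52.22(T − 26.8) = 0
(1392 + 52.22) T = 1392·74.2 + 52.22·26.8
T ≈ 72.49 °C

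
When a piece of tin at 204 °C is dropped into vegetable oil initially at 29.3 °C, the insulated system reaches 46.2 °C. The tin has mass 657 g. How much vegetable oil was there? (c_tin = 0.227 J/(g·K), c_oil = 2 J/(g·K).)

m ≈ 696 g

|Q_tin| = |Q_oil|:
657×0.227×(204 − 46.2) = m×2×(46.2 − 29.3)
33.8 m = 23534  ⇒  m ≈ 696.3 g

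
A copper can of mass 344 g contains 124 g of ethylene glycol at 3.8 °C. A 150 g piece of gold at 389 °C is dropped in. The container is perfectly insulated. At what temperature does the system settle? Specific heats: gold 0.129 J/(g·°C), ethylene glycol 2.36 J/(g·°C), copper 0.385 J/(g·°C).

T_f ≈ 20.6 °C

Setting the total heat transfer to zero:
150·0.129·(T − 389) + 124·2.36·(T − 3.8) + 344·0.385·(T − 3.8) = 0
19.35(T − 389) + 292.64(T − 3.8) + 132.44(T − 3.8) = 0
(19.35 + 292.64 + 132.44) T = 19.35·389 + 292.64·3.8 + 132.44·3.8
T = 9142.5/444.43 ≈ 20.57 °C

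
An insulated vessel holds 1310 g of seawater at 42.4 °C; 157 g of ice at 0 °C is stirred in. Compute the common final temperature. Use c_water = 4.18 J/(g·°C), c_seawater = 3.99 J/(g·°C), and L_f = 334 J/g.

T_f ≈ 28.8 °C

Sum of m c ΔT and latent-heat terms is zero:
latent heat to melt: 157×334 = 52438; warm the meltwater: 656.26 T; seawater cools: 1310×3.99×(T − 42.4) = 5226.9(T − 42.4)
5883.2 T = 221621 − 52438 = 169183
T ≈ 28.76 °C. Since T > 0 °C, the all-ice-melts assumption holds.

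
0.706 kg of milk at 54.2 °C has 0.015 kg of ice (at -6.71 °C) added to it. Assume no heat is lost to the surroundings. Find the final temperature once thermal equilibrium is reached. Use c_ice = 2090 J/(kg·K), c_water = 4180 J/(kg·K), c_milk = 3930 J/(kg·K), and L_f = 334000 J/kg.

Heat gained plus heat lost sum to zero:
ice -6.71→0 °C: 0.015×2090×6.71 = 210.36; melt ice: 0.015×334000 = 5010; meltwater 0→T: 0.015×4180×T = 62.7 T; milk cools: 0.706×3930×(T − 54.2) = 2774.6(T − 54.2)
2837.3 T = 150382 − 5220.4 = 145162
T ≈ 51.16 °C. Since T > 0 °C, the all-ice-melts assumption holds.

T_f ≈ 51.2 °C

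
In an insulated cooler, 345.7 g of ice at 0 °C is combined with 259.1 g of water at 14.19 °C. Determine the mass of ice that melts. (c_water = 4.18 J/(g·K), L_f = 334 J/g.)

m_melted ≈ 46 g

Heat available from the water dropping to 0 °C: 259.1×4.18×14.19 = 15368 J.
Fully melting the ice requires m_ice L_f = 345.7×334 = 115464 J.
Since 15368 < 115464 J, not all the ice melts; equilibrium is at 0 °C.
m_melt = 15368 / L_f = 46.01 g.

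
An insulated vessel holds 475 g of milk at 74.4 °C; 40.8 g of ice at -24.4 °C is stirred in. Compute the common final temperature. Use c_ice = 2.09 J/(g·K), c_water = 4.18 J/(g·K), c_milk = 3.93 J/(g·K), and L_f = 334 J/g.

T_f ≈ 60.5 °C

Net heat exchanged in the isolated system is zero:
ice -24.4→0 °C: 40.8·2.09·24.4 = 2080.6
  melt ice: 40.8·334 = 13627
  warm the meltwater: 170.54 T
  milk: 1866.8(T − 74.4)
2037.3 T = 138886 − 15708 = 123178
T ≈ 60.46 °C. Since T > 0 °C, the all-ice-melts assumption holds.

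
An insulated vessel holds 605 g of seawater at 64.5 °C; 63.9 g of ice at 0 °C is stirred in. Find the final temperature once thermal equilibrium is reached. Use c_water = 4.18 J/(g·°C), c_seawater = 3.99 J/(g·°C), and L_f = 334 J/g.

T_f ≈ 50.1 °C

Conservation of energy gives ΣQ = 0:
latent heat to melt: 63.9×334 = 21343
  warm the meltwater: 267.1 T
  seawater cools: 605×3.99×(T − 64.5) = 2414(T − 64.5)
2681.1 T = 155700 − 21343 = 134357
T ≈ 50.11 °C — above 0 °C, consistent with complete melting.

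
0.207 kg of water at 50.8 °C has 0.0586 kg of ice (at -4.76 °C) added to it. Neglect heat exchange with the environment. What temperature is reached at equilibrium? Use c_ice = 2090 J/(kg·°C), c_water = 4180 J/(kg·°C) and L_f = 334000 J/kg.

T_f ≈ 21.4 °C

Conservation of energy gives ΣQ = 0:
ice -4.76→0 °C: 0.0586×2090×4.76 = 582.98; latent heat to melt: 0.0586×334000 = 19572; warm the meltwater: 244.95 T; water cools: 0.207×4180×(T − 50.8) = 865.26(T − 50.8)
1110.2 T = 43955 − 20155 = 23800
T ≈ 21.44 °C. Since T > 0 °C, the all-ice-melts assumption holds.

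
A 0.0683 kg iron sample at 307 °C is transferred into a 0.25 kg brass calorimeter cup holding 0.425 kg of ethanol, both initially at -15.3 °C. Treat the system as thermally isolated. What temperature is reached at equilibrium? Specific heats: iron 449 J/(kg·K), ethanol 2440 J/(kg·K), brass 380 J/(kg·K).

T_f ≈ -6.8 °C

Setting the total heat transfer to zero:
0.0683×449×(T − 307) + 0.425×2440×(T − (-15.3)) + 0.25×380×(T − (-15.3)) = 0
30.67(T − 307) + 1037(T − (-15.3)) + 95(T − (-15.3)) = 0
(30.67 + 1037 + 95) T = 30.67×307 + 1037×(-15.3) + 95×(-15.3)
T = -7904.9 / 1162.7 = -6.8 °C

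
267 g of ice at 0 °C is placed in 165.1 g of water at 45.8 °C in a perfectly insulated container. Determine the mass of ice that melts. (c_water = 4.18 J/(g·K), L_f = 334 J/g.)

Water can give up m c ΔT = 165.1×4.18×45.8 = 31607 J before reaching 0 °C.
Melting all 267 g of ice would need 267×334 = 89178 J.
Since 31607 < 89178 J, not all the ice melts; equilibrium is at 0 °C.
m_melted×334 = 31607  ⇒  m_melted ≈ 94.63 g.

m_melted ≈ 94.6 g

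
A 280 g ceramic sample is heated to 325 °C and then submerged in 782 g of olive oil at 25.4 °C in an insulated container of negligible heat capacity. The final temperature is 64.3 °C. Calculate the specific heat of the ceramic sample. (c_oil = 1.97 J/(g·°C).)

Net heat exchanged in the isolated system is zero:
280×c×(64.3 − 325) + 782×1.97×(64.3 − 25.4) = 0
-72996 c = -59927
c = -59927/-72996 ≈ 0.821 J/(g·°C)

c ≈ 0.821 J/(g·°C)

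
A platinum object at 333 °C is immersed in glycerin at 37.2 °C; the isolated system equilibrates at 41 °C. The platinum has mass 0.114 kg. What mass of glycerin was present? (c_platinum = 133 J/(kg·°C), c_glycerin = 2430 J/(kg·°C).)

m ≈ 0.479 kg

Conservation of energy gives ΣQ = 0:
0.114×133×(41 − 333) + m×2430×(41 − 37.2) = 0
9234 m = 4427.3
m = 4427.3/9234 ≈ 0.4795 kg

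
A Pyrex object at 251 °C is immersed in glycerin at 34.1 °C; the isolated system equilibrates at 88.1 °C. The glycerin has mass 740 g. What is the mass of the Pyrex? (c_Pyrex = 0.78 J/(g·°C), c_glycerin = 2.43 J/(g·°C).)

m ≈ 764 g

Let T be the final temperature. ΣQ_i = 0:
m·0.78·(88.1 − 251) + 740·2.43·(88.1 − 34.1) = 0
-127.06 m = -97103
m = -97103/-127.06 ≈ 764.2 g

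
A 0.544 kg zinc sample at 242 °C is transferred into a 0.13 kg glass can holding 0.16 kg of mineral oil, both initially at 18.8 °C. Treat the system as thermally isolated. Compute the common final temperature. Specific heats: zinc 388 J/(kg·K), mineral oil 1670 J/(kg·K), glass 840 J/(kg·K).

T_f ≈ 99.0 °C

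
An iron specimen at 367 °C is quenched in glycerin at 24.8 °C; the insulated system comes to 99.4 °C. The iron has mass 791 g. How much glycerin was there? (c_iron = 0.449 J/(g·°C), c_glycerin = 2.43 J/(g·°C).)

m ≈ 524 g

|Q_iron| = |Q_glycerin|:
791·0.449·(367 − 99.4) = m·2.43·(99.4 − 24.8)
181.28 m = 95041  ⇒  m ≈ 524.3 g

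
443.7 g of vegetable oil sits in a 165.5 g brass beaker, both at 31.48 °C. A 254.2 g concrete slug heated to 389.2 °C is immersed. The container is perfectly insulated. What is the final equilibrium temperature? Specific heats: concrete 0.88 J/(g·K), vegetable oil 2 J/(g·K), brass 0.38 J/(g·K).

Energy conservation, ΣQ = 0:
254.2·0.88·(T − 389.2) + 443.7·2·(T − 31.48) + 165.5·0.38·(T − 31.48) = 0
(223.7 + 887.4 + 62.89) T = 223.7·389.2 + 887.4·31.48 + 62.89·31.48
T ≈ 99.64 °C

T_f ≈ 99.6 °C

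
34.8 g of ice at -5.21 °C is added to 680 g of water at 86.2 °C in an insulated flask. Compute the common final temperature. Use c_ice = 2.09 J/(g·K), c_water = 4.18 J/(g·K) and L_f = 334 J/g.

T_f ≈ 78.0 °C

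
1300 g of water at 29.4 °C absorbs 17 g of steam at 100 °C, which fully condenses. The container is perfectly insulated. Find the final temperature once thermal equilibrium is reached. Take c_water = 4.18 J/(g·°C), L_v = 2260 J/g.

T_f ≈ 37.3 °C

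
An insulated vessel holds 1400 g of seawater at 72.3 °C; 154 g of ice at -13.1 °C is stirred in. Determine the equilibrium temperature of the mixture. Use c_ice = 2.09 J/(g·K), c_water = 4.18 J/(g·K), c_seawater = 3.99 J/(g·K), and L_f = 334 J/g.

T_f ≈ 55.9 °C

Let T be the final temperature. ΣQ_i = 0:
warm ice to 0 °C: 154·2.09·(0 − (-13.1)) = 4216.4; fusion: m_ice L_f = 154·334 = 51436; warm the meltwater: 643.72 T; seawater cools: 1400·3.99·(T − 72.3) = 5586(T − 72.3)
6229.7 T = 403868 − 55652 = 348215
T ≈ 55.90 °C — above 0 °C, consistent with complete melting.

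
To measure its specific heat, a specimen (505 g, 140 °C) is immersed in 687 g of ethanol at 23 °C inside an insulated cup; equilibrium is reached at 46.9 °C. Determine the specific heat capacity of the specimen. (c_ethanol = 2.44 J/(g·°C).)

c ≈ 0.852 J/(g·°C)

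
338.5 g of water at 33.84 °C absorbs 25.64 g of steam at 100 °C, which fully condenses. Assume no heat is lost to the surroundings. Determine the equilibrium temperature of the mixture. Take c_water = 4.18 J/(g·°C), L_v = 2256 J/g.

T_f ≈ 76.5 °C

Setting the total heat transfer to zero:
latent heat released on condensation: 25.64×2256 = 57844
  condensate cools 100→T: 25.64×4.18×(T − 100) = 107.18(T − 100)
  water warms: 338.5×4.18×(T − 33.84) = 1414.9(T − 33.84)
1522.1 T = 57844 + 10718 + 47881 = 116443
T ≈ 76.50 °C, under the boiling point, so the assumption holds.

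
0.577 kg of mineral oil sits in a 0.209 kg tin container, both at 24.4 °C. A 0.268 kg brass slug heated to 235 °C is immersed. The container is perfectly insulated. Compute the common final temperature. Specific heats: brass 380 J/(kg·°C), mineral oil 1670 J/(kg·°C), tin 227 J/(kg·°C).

Energy conservation, ΣQ = 0:
0.268*380*(T − 235) + 0.577*1670*(T − 24.4) + 0.209*227*(T − 24.4) = 0
101.84(T − 235) + 963.59(T − 24.4) + 47.44(T − 24.4) = 0
(101.84 + 963.59 + 47.44) T = 101.84*235 + 963.59*24.4 + 47.44*24.4
T ≈ 43.67 °C

T_f ≈ 43.7 °C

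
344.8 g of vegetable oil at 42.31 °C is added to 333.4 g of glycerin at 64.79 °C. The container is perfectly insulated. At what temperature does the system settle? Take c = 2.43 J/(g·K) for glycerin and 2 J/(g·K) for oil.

Set heat shed by the hot body equal to heat absorbed by the cold body:
333.4*2.43*(64.79 − T) = 344.8*2*(T − 42.31)
810.16(64.79 − T) = 689.6(T − 42.31)
1499.8 T = 81667  ⇒  T ≈ 54.45 °C

T_f ≈ 54.5 °C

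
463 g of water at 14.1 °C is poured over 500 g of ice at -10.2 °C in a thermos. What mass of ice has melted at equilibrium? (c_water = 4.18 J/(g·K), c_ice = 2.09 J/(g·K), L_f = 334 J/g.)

m_melted ≈ 49.8 g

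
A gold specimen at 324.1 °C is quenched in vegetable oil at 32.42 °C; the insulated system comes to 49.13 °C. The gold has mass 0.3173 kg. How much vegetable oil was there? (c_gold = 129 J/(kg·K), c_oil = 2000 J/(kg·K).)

m ≈ 0.337 kg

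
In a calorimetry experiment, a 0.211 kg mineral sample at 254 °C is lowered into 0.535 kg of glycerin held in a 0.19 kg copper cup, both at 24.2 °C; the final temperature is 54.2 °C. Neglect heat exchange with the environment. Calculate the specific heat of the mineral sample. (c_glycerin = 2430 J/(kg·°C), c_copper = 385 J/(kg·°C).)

c ≈ 977 J/(kg·°C)

Net heat exchanged in the isolated system is zero:
0.211×c×(54.2 − 254) + 0.535×2430×(54.2 − 24.2) + 0.19×385×(54.2 − 24.2) = 0
-42.16 c = -41196
c = -41196/-42.16 ≈ 977.2 J/(kg·°C)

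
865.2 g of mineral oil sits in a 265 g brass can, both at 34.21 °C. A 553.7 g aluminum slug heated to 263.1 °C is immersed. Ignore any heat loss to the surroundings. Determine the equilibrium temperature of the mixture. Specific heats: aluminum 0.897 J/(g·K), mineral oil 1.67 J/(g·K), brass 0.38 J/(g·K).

T_f is the heat-capacity-weighted average of the initial temperatures:
T_f = (496.67·263.1 + 1444.9·34.21 + 100.7·34.21) / (496.67 + 1444.9 + 100.7)
    = 183548 / 2042.3 ≈ 89.88 °C

T_f ≈ 89.9 °C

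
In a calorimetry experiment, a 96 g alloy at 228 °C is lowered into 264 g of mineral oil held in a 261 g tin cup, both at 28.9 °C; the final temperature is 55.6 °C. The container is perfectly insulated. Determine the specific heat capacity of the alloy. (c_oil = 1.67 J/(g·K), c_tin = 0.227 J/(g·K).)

c ≈ 0.807 J/(g·K)

Energy conservation, ΣQ = 0:
96·c·(55.6 − 228) + 264·1.67·(55.6 − 28.9) + 261·0.227·(55.6 − 28.9) = 0
-16550 c = -13353
c = -13353/-16550 ≈ 0.8068 J/(g·K)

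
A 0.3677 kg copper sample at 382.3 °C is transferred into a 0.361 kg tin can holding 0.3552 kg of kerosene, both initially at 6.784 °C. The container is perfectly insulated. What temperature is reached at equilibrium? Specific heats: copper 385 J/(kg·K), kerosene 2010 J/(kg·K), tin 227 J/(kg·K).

T_f ≈ 63.5 °C

T_f = Σ m_i c_i T_i / Σ m_i c_i:
T_f = (141.56·382.3 + 713.95·6.784 + 81.95·6.784) / (141.56 + 713.95 + 81.95)
    = 59519 / 937.46 ≈ 63.49 °C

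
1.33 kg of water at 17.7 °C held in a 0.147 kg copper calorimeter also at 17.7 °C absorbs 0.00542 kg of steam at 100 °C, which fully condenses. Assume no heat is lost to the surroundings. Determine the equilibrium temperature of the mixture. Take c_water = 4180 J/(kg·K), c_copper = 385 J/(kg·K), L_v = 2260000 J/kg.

Taking heat into each body as positive, Σ m c ΔT = 0:
condense steam: −0.00542·2260000 = −12249; condensed water 100 °C→T: 22.66(T − 100); water warms: 1.33·4180·(T − 17.7) = 5559.4(T − 17.7); copper cup: 0.147·385·(T − 17.7) = 56.59(T − 17.7)
5638.7 T = 12249 + 2265.6 + 99403 = 113918
T ≈ 20.20 °C — below 100 °C, confirming all the steam condensed.

T_f ≈ 20.2 °C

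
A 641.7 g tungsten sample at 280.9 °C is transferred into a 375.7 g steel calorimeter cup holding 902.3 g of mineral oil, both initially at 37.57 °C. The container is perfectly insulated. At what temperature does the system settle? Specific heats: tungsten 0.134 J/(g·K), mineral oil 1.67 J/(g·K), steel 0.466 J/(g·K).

Let T be the final temperature. ΣQ_i = 0:
641.7×0.134×(T − 280.9) + 902.3×1.67×(T − 37.57) + 375.7×0.466×(T − 37.57) = 0
85.99(T − 280.9) + 1506.8(T − 37.57) + 175.08(T − 37.57) = 0
1767.9 T = 87344
T = 87344 / 1767.9 = 49.4 °C

T_f ≈ 49.4 °C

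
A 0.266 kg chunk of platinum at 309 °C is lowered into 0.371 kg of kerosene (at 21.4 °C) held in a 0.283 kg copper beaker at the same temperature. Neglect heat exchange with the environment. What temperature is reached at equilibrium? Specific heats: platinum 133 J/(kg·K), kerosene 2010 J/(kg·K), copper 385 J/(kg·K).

Setting the total heat transfer to zero:
0.266×133×(T − 309) + 0.371×2010×(T − 21.4) + 0.283×385×(T − 21.4) = 0
35.38(T − 309) + 745.71(T − 21.4) + 108.95(T − 21.4) = 0
(35.38 + 745.71 + 108.95) T = 35.38×309 + 745.71×21.4 + 108.95×21.4
T = 29222/890.04 ≈ 32.83 °C

T_f ≈ 32.8 °C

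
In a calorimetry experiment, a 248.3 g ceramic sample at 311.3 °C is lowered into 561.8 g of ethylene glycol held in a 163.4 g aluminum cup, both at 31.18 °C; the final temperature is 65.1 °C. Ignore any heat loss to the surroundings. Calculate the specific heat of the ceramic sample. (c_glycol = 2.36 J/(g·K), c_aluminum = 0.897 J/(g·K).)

c ≈ 0.817 J/(g·K)

Taking heat into each body as positive, Σ m c ΔT = 0:
248.3·c·(65.1 − 311.3) + 561.8·2.36·(65.1 − 31.18) + 163.4·0.897·(65.1 − 31.18) = 0
-61131 c = -49944
c = -49944/-61131 ≈ 0.817 J/(g·K)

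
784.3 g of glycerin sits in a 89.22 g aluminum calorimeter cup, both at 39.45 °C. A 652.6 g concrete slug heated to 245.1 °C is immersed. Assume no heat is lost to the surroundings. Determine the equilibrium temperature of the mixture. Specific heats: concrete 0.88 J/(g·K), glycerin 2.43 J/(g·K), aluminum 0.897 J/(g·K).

Let T be the final temperature. ΣQ_i = 0:
652.6*0.88*(T − 245.1) + 784.3*2.43*(T − 39.45) + 89.22*0.897*(T − 39.45) = 0
574.29(T − 245.1) + 1905.8(T − 39.45) + 80.03(T − 39.45) = 0
(574.29 + 1905.8 + 80.03) T = 574.29*245.1 + 1905.8*39.45 + 80.03*39.45
T = 219101 / 2560.2 = 85.6 °C

T_f ≈ 85.6 °C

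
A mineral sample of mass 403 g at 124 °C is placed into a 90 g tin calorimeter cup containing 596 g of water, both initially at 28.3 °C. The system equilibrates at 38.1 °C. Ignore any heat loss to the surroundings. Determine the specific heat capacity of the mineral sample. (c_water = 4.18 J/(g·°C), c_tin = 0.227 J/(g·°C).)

c ≈ 0.711 J/(g·°C)

Conservation of energy gives ΣQ = 0:
403·c·(38.1 − 124) + 596·4.18·(38.1 − 28.3) + 90·0.227·(38.1 − 28.3) = 0
-34618 c = -24615
c = -24615/-34618 ≈ 0.711 J/(g·°C)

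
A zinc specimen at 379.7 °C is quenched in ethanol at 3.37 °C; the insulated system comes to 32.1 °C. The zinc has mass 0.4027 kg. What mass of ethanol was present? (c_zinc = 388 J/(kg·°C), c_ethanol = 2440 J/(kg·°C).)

Setting the total heat transfer to zero:
0.4027·388·(32.1 − 379.7) + m·2440·(32.1 − 3.37) = 0
70101 m = 54312
m = 54312/70101 ≈ 0.7748 kg

m ≈ 0.775 kg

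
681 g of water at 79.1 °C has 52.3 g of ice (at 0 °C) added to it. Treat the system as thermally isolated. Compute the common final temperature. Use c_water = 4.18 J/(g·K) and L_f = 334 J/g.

T_f ≈ 67.8 °C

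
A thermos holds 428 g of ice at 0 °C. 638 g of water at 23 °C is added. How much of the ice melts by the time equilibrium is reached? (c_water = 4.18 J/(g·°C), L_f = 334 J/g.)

m_melted ≈ 184 g

Water can give up m c ΔT = 638·4.18·23 = 61337 J before reaching 0 °C.
Fully melting the ice requires m_ice L_f = 428·334 = 142952 J.
61337 J < 142952 J, so only part of the ice melts and the system sits at 0 °C.
Mass melted = 61337/334 ≈ 183.6 g.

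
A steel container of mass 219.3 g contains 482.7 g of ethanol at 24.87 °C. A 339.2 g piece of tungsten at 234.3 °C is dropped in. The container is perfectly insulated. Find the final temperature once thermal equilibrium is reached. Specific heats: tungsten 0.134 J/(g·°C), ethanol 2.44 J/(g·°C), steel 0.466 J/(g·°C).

T_f ≈ 32.1 °C

Net heat exchanged in the isolated system is zero:
339.2*0.134*(T − 234.3) + 482.7*2.44*(T − 24.87) + 219.3*0.466*(T − 24.87) = 0
45.45(T − 234.3) + 1177.8(T − 24.87) + 102.19(T − 24.87) = 0
1325.4 T = 42483
T ≈ 32.05 °C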